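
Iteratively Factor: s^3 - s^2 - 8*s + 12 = (s - 2)*(s^2 + s - 6) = (s - 2)^2*(s + 3)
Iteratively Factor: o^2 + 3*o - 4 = (o - 1)*(o + 4)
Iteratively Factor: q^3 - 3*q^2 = (q - 3)*(q^2) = q*(q - 3)*(q)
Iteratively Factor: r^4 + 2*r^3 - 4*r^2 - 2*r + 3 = (r + 3)*(r^3 - r^2 - r + 1) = (r - 1)*(r + 3)*(r^2 - 1) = (r - 1)^2*(r + 3)*(r + 1)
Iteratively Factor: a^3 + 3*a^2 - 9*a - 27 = (a + 3)*(a^2 - 9) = (a - 3)*(a + 3)*(a + 3)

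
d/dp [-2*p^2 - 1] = -4*p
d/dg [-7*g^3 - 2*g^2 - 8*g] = -21*g^2 - 4*g - 8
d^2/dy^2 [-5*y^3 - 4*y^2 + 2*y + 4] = -30*y - 8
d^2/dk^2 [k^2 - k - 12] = 2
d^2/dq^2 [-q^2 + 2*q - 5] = -2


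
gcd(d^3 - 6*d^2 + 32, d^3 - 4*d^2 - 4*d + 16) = d^2 - 2*d - 8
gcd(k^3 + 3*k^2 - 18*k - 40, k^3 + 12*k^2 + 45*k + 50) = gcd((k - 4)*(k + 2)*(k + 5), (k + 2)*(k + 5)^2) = k^2 + 7*k + 10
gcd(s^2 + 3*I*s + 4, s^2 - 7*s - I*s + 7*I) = s - I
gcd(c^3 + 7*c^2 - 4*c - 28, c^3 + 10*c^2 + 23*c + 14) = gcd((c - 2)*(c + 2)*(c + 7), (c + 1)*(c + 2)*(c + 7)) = c^2 + 9*c + 14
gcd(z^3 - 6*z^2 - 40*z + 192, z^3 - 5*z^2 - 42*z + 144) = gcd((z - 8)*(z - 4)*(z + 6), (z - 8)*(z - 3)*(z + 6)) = z^2 - 2*z - 48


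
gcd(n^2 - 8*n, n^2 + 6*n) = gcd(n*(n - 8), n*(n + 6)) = n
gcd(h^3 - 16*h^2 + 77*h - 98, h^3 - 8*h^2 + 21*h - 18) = h - 2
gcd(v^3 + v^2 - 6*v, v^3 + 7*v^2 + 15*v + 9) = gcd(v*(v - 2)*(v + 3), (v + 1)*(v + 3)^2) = v + 3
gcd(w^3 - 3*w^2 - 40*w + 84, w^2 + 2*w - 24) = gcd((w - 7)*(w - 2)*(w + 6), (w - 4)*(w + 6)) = w + 6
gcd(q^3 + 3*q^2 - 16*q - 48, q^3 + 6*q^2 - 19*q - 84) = q^2 - q - 12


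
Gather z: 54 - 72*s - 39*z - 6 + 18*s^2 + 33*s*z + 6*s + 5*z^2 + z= 18*s^2 - 66*s + 5*z^2 + z*(33*s - 38) + 48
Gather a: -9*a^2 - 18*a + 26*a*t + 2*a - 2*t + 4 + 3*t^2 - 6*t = -9*a^2 + a*(26*t - 16) + 3*t^2 - 8*t + 4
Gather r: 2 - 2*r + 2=4 - 2*r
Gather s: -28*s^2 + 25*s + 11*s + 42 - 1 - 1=-28*s^2 + 36*s + 40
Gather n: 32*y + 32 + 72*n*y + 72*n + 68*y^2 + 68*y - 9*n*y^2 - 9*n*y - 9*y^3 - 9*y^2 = n*(-9*y^2 + 63*y + 72) - 9*y^3 + 59*y^2 + 100*y + 32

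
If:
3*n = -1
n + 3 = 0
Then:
No Solution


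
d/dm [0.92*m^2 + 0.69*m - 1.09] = 1.84*m + 0.69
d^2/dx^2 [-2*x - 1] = 0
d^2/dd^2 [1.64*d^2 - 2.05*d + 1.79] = 3.28000000000000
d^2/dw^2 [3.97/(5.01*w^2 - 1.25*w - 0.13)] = (199.294794*w^2 - 49.72425*w - 3.97*(10.02*w - 1.25)*(20.04*w - 2.5) - 5.171322)/(-5.01*w^2 + 1.25*w + 0.13)^3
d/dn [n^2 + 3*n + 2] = 2*n + 3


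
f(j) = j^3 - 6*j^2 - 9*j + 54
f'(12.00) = 279.00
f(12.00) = 810.00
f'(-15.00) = 846.00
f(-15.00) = -4536.00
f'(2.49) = -20.28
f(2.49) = 9.83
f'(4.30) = -5.13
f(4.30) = -16.13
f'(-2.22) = 32.43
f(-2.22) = 33.47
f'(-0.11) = -7.64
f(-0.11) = 54.92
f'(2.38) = -20.57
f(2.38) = 12.07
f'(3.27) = -16.16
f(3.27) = -4.62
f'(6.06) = 28.45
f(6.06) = 1.66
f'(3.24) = -16.39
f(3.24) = -4.13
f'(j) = 3*j^2 - 12*j - 9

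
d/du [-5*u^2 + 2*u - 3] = 2 - 10*u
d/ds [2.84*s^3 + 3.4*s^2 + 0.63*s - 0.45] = 8.52*s^2 + 6.8*s + 0.63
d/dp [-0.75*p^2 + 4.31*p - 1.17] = 4.31 - 1.5*p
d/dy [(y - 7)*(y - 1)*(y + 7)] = 3*y^2 - 2*y - 49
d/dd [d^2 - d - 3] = 2*d - 1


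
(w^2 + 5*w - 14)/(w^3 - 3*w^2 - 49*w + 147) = (w - 2)/(w^2 - 10*w + 21)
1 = 1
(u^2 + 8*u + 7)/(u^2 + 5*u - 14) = (u + 1)/(u - 2)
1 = 1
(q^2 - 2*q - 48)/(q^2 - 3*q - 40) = (q + 6)/(q + 5)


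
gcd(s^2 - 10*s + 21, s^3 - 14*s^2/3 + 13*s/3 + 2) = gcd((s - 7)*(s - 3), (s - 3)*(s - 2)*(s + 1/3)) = s - 3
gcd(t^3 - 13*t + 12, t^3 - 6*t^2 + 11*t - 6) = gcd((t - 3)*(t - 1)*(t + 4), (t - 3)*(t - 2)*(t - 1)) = t^2 - 4*t + 3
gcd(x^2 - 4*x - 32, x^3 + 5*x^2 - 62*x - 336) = x - 8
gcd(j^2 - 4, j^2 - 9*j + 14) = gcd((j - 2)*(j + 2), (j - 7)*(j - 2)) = j - 2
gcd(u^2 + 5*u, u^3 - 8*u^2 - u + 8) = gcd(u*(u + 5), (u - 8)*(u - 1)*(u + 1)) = 1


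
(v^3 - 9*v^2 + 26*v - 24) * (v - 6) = v^4 - 15*v^3 + 80*v^2 - 180*v + 144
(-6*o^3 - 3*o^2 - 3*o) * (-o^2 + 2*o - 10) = 6*o^5 - 9*o^4 + 57*o^3 + 24*o^2 + 30*o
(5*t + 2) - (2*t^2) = -2*t^2 + 5*t + 2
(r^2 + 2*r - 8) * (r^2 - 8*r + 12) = r^4 - 6*r^3 - 12*r^2 + 88*r - 96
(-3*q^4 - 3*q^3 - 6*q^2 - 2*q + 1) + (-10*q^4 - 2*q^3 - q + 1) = -13*q^4 - 5*q^3 - 6*q^2 - 3*q + 2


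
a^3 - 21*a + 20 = (a - 4)*(a - 1)*(a + 5)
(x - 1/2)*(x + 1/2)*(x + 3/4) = x^3 + 3*x^2/4 - x/4 - 3/16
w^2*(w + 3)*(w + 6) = w^4 + 9*w^3 + 18*w^2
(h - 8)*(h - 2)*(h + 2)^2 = h^4 - 6*h^3 - 20*h^2 + 24*h + 64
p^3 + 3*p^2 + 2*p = p*(p + 1)*(p + 2)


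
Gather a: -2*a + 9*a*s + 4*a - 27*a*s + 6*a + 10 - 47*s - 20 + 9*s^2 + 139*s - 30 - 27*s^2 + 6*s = a*(8 - 18*s) - 18*s^2 + 98*s - 40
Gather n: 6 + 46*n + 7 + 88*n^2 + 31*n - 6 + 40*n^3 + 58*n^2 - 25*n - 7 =40*n^3 + 146*n^2 + 52*n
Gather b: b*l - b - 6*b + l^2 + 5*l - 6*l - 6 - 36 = b*(l - 7) + l^2 - l - 42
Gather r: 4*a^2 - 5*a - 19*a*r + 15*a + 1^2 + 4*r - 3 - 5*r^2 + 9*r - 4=4*a^2 + 10*a - 5*r^2 + r*(13 - 19*a) - 6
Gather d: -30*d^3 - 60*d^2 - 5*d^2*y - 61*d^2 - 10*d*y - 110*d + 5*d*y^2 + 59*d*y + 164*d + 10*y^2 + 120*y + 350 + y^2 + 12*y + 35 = -30*d^3 + d^2*(-5*y - 121) + d*(5*y^2 + 49*y + 54) + 11*y^2 + 132*y + 385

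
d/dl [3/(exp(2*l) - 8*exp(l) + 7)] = 6*(4 - exp(l))*exp(l)/(exp(2*l) - 8*exp(l) + 7)^2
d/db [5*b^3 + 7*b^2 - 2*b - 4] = 15*b^2 + 14*b - 2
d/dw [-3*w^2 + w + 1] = 1 - 6*w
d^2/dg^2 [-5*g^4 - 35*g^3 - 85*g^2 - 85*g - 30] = -60*g^2 - 210*g - 170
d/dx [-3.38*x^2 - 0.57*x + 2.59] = -6.76*x - 0.57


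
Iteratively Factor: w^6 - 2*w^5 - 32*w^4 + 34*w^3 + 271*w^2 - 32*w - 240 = (w + 1)*(w^5 - 3*w^4 - 29*w^3 + 63*w^2 + 208*w - 240) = (w - 4)*(w + 1)*(w^4 + w^3 - 25*w^2 - 37*w + 60) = (w - 4)*(w - 1)*(w + 1)*(w^3 + 2*w^2 - 23*w - 60) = (w - 4)*(w - 1)*(w + 1)*(w + 3)*(w^2 - w - 20) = (w - 5)*(w - 4)*(w - 1)*(w + 1)*(w + 3)*(w + 4)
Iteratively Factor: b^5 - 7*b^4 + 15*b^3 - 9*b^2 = (b - 3)*(b^4 - 4*b^3 + 3*b^2) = b*(b - 3)*(b^3 - 4*b^2 + 3*b) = b^2*(b - 3)*(b^2 - 4*b + 3) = b^2*(b - 3)^2*(b - 1)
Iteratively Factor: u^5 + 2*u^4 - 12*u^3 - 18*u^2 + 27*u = (u)*(u^4 + 2*u^3 - 12*u^2 - 18*u + 27) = u*(u + 3)*(u^3 - u^2 - 9*u + 9) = u*(u - 1)*(u + 3)*(u^2 - 9) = u*(u - 3)*(u - 1)*(u + 3)*(u + 3)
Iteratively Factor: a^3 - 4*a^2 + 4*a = (a - 2)*(a^2 - 2*a) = a*(a - 2)*(a - 2)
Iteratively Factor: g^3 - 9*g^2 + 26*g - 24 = (g - 4)*(g^2 - 5*g + 6) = (g - 4)*(g - 3)*(g - 2)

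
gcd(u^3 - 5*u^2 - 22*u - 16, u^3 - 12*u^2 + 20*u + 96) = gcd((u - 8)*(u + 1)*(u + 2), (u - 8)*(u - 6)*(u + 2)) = u^2 - 6*u - 16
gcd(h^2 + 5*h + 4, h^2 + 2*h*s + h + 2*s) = h + 1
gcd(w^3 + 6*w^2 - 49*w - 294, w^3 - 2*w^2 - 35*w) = w - 7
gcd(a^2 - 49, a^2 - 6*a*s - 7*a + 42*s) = a - 7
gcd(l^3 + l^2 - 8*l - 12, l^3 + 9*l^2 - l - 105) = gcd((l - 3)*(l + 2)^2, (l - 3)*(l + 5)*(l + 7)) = l - 3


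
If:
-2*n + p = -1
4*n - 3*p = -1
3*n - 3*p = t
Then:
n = 2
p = 3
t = -3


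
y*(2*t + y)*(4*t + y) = 8*t^2*y + 6*t*y^2 + y^3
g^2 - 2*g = g*(g - 2)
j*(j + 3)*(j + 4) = j^3 + 7*j^2 + 12*j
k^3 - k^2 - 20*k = k*(k - 5)*(k + 4)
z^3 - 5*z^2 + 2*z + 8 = (z - 4)*(z - 2)*(z + 1)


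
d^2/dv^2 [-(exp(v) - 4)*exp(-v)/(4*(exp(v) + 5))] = (-exp(3*v) + 21*exp(2*v) + 60*exp(v) + 100)*exp(-v)/(4*(exp(3*v) + 15*exp(2*v) + 75*exp(v) + 125))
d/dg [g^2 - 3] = 2*g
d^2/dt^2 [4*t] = 0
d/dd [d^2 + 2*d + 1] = 2*d + 2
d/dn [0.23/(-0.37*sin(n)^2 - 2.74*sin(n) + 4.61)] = (0.1702*sin(n) + 0.6302)*cos(n)/(0.37*sin(n)^2 + 2.74*sin(n) - 4.61)^2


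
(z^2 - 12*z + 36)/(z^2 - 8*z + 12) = (z - 6)/(z - 2)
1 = 1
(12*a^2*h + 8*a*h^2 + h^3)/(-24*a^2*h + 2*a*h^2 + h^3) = (-2*a - h)/(4*a - h)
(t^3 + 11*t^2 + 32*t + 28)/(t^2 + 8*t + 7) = (t^2 + 4*t + 4)/(t + 1)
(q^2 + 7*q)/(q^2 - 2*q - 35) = q*(q + 7)/(q^2 - 2*q - 35)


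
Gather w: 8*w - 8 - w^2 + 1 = -w^2 + 8*w - 7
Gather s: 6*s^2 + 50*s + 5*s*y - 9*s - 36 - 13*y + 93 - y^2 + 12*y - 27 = 6*s^2 + s*(5*y + 41) - y^2 - y + 30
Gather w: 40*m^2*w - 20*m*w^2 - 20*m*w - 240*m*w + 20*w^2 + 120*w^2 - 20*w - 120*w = w^2*(140 - 20*m) + w*(40*m^2 - 260*m - 140)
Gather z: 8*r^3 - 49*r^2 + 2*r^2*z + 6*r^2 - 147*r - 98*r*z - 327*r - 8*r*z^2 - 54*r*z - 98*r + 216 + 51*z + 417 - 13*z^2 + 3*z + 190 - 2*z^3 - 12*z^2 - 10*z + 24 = 8*r^3 - 43*r^2 - 572*r - 2*z^3 + z^2*(-8*r - 25) + z*(2*r^2 - 152*r + 44) + 847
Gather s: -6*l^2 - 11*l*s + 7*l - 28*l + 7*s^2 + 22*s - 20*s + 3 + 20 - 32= -6*l^2 - 21*l + 7*s^2 + s*(2 - 11*l) - 9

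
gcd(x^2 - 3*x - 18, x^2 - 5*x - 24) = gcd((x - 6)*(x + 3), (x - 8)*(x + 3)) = x + 3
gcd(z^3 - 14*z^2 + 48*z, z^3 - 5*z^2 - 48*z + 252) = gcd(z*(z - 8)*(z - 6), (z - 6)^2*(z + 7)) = z - 6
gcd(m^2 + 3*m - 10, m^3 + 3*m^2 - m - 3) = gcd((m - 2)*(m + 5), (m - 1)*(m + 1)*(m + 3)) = 1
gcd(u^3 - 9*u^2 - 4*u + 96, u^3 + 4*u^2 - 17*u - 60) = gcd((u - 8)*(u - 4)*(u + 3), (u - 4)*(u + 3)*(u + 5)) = u^2 - u - 12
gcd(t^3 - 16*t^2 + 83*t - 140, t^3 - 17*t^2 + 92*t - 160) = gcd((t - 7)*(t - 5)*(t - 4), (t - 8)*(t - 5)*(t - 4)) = t^2 - 9*t + 20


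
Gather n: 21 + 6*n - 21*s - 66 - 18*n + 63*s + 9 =-12*n + 42*s - 36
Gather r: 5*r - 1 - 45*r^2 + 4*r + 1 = -45*r^2 + 9*r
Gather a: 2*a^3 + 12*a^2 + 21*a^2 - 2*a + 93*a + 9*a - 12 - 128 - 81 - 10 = 2*a^3 + 33*a^2 + 100*a - 231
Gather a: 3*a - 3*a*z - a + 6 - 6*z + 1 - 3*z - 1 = a*(2 - 3*z) - 9*z + 6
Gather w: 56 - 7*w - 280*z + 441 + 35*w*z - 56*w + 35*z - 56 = w*(35*z - 63) - 245*z + 441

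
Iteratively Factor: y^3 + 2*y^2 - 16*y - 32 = (y + 2)*(y^2 - 16) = (y + 2)*(y + 4)*(y - 4)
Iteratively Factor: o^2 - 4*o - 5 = (o - 5)*(o + 1)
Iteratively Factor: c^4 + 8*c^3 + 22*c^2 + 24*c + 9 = (c + 3)*(c^3 + 5*c^2 + 7*c + 3) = (c + 1)*(c + 3)*(c^2 + 4*c + 3) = (c + 1)*(c + 3)^2*(c + 1)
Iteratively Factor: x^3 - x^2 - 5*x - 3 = (x + 1)*(x^2 - 2*x - 3) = (x - 3)*(x + 1)*(x + 1)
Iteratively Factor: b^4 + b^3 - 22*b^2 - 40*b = (b + 2)*(b^3 - b^2 - 20*b) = (b + 2)*(b + 4)*(b^2 - 5*b) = (b - 5)*(b + 2)*(b + 4)*(b)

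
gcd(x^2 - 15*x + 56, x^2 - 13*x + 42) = x - 7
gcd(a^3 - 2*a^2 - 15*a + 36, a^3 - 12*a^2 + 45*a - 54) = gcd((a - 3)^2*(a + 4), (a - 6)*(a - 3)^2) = a^2 - 6*a + 9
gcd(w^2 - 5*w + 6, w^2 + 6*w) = 1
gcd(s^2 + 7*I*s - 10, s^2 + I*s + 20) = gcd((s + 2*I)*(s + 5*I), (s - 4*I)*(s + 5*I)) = s + 5*I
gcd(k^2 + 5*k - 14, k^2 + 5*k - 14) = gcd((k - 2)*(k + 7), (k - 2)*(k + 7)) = k^2 + 5*k - 14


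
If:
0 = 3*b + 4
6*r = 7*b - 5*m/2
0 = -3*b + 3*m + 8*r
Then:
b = -4/3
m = -76/3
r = 9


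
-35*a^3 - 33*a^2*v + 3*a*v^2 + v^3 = (-5*a + v)*(a + v)*(7*a + v)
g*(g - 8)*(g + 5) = g^3 - 3*g^2 - 40*g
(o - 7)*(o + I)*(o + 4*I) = o^3 - 7*o^2 + 5*I*o^2 - 4*o - 35*I*o + 28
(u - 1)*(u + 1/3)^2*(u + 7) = u^4 + 20*u^3/3 - 26*u^2/9 - 4*u - 7/9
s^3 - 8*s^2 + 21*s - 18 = (s - 3)^2*(s - 2)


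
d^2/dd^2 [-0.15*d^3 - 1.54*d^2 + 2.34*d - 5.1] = -0.9*d - 3.08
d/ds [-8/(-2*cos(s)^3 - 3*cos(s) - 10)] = 24*(cos(2*s) + 2)*sin(s)/(2*cos(s)^3 + 3*cos(s) + 10)^2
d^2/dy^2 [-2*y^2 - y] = -4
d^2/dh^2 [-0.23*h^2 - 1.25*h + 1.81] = -0.460000000000000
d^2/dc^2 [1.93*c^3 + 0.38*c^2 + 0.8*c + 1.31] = 11.58*c + 0.76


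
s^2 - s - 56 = (s - 8)*(s + 7)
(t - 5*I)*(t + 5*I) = t^2 + 25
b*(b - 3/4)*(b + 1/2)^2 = b^4 + b^3/4 - b^2/2 - 3*b/16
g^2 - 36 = (g - 6)*(g + 6)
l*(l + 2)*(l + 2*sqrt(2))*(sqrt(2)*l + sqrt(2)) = sqrt(2)*l^4 + 4*l^3 + 3*sqrt(2)*l^3 + 2*sqrt(2)*l^2 + 12*l^2 + 8*l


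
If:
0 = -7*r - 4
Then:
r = -4/7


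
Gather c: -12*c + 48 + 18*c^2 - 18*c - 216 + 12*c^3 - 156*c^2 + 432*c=12*c^3 - 138*c^2 + 402*c - 168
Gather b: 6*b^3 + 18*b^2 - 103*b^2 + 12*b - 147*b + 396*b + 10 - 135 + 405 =6*b^3 - 85*b^2 + 261*b + 280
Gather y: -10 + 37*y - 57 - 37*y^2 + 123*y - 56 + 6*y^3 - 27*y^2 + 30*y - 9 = 6*y^3 - 64*y^2 + 190*y - 132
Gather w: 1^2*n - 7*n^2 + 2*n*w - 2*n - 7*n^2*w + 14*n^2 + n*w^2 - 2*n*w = -7*n^2*w + 7*n^2 + n*w^2 - n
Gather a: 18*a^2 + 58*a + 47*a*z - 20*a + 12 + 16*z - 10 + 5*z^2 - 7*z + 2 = 18*a^2 + a*(47*z + 38) + 5*z^2 + 9*z + 4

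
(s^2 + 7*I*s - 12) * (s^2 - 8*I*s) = s^4 - I*s^3 + 44*s^2 + 96*I*s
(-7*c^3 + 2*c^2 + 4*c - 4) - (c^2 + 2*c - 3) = -7*c^3 + c^2 + 2*c - 1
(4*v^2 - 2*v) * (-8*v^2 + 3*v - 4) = -32*v^4 + 28*v^3 - 22*v^2 + 8*v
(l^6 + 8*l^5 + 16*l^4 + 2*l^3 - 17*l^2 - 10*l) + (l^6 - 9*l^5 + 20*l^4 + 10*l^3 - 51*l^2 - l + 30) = 2*l^6 - l^5 + 36*l^4 + 12*l^3 - 68*l^2 - 11*l + 30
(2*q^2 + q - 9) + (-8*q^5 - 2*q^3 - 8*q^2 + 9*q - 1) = -8*q^5 - 2*q^3 - 6*q^2 + 10*q - 10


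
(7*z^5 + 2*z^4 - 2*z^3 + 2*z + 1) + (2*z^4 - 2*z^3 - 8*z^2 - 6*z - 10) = 7*z^5 + 4*z^4 - 4*z^3 - 8*z^2 - 4*z - 9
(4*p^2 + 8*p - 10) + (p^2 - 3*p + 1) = 5*p^2 + 5*p - 9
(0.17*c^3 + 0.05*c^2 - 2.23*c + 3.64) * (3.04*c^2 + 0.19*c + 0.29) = 0.5168*c^5 + 0.1843*c^4 - 6.7204*c^3 + 10.6564*c^2 + 0.0449000000000001*c + 1.0556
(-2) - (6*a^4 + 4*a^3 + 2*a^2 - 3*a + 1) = -6*a^4 - 4*a^3 - 2*a^2 + 3*a - 3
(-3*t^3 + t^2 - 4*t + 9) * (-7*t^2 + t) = 21*t^5 - 10*t^4 + 29*t^3 - 67*t^2 + 9*t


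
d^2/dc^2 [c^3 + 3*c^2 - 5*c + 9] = 6*c + 6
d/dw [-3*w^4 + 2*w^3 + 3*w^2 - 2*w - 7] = -12*w^3 + 6*w^2 + 6*w - 2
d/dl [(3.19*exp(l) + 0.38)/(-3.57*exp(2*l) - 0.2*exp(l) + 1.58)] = (11.3883*exp(2*l) + 2.7132*exp(l) + 5.1162)*exp(l)/(12.7449*exp(4*l) + 1.428*exp(3*l) - 11.2412*exp(2*l) - 0.632*exp(l) + 2.4964)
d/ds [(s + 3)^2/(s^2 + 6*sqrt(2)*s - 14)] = 2*(s + 3)*(s^2 + 6*sqrt(2)*s - (s + 3)*(s + 3*sqrt(2)) - 14)/(s^2 + 6*sqrt(2)*s - 14)^2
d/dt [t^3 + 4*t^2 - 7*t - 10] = 3*t^2 + 8*t - 7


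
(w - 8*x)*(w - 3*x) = w^2 - 11*w*x + 24*x^2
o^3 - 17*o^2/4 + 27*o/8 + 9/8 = (o - 3)*(o - 3/2)*(o + 1/4)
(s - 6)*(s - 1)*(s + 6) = s^3 - s^2 - 36*s + 36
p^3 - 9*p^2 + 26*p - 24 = (p - 4)*(p - 3)*(p - 2)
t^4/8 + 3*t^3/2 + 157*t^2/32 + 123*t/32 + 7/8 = (t/4 + 1)*(t/2 + 1/4)*(t + 1/2)*(t + 7)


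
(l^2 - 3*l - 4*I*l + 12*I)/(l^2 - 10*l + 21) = (l - 4*I)/(l - 7)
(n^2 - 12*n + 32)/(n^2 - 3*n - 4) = (n - 8)/(n + 1)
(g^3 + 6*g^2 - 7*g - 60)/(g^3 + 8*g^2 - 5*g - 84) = (g + 5)/(g + 7)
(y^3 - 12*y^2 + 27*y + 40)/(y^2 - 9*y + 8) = (y^2 - 4*y - 5)/(y - 1)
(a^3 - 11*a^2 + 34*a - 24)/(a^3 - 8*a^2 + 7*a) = (a^2 - 10*a + 24)/(a*(a - 7))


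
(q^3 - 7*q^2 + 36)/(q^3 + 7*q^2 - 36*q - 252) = (q^2 - q - 6)/(q^2 + 13*q + 42)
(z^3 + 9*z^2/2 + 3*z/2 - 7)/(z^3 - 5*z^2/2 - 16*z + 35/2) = (z + 2)/(z - 5)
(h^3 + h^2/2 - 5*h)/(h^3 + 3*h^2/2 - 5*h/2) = (h - 2)/(h - 1)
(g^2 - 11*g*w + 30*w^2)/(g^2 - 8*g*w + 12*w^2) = (-g + 5*w)/(-g + 2*w)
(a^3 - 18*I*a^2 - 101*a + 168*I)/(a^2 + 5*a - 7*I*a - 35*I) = (a^2 - 11*I*a - 24)/(a + 5)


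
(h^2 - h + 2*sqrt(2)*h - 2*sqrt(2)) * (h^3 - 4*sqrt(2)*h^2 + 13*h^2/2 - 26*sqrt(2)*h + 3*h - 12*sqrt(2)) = h^5 - 2*sqrt(2)*h^4 + 11*h^4/2 - 39*h^3/2 - 11*sqrt(2)*h^3 - 91*h^2 + 7*sqrt(2)*h^2 + 6*sqrt(2)*h + 56*h + 48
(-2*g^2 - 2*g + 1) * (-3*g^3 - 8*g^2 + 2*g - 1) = 6*g^5 + 22*g^4 + 9*g^3 - 10*g^2 + 4*g - 1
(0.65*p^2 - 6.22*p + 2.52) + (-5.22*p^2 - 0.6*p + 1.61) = -4.57*p^2 - 6.82*p + 4.13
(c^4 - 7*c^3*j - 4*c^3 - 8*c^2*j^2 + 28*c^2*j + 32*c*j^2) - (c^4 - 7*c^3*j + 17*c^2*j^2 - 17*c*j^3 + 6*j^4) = -4*c^3 - 25*c^2*j^2 + 28*c^2*j + 17*c*j^3 + 32*c*j^2 - 6*j^4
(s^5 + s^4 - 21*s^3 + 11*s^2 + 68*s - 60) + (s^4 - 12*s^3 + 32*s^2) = s^5 + 2*s^4 - 33*s^3 + 43*s^2 + 68*s - 60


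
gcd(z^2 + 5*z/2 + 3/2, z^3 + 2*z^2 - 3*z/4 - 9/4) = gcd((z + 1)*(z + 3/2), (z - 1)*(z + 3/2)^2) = z + 3/2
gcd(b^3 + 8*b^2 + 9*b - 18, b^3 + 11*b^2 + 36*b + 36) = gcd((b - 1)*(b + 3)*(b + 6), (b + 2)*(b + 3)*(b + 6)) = b^2 + 9*b + 18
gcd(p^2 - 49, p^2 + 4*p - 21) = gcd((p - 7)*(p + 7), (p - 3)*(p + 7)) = p + 7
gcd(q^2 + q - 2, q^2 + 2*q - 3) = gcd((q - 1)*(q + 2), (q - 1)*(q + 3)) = q - 1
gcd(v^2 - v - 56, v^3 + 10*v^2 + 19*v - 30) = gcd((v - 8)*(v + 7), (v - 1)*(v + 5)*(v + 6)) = 1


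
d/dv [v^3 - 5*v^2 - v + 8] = 3*v^2 - 10*v - 1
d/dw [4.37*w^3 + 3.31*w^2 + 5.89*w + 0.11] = 13.11*w^2 + 6.62*w + 5.89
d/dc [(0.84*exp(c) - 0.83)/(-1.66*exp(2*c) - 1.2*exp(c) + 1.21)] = (1.3944*exp(2*c) - 2.7556*exp(c) + 0.0204000000000001)*exp(c)/(2.7556*exp(4*c) + 3.984*exp(3*c) - 2.5772*exp(2*c) - 2.904*exp(c) + 1.4641)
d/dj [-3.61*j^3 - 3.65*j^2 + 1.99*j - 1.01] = -10.83*j^2 - 7.3*j + 1.99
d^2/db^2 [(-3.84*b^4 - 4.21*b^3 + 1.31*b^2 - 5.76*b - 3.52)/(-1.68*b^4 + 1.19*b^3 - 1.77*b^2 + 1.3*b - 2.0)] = (-5.6843418860808e-14*b^10 + 39.118464*b^9 - 90.695808*b^8 + 236.323584*b^7 - 80.876944*b^6 - 470.491428*b^5 + 609.443292*b^4 - 743.178788*b^3 + 267.887088*b^2 - 19.63392*b + 6.448)/(4.741632*b^12 - 10.075968*b^11 + 22.124088*b^10 - 33.924023*b^9 + 55.837467*b^8 - 63.891723*b^7 + 74.671773*b^6 - 69.73521*b^5 + 66.4953*b^4 - 44.089*b^3 + 31.38*b^2 - 15.6*b + 8.0)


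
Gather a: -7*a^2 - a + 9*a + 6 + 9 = -7*a^2 + 8*a + 15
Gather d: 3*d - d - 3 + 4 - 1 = 2*d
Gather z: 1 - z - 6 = -z - 5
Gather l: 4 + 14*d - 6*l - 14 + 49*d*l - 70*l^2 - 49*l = 14*d - 70*l^2 + l*(49*d - 55) - 10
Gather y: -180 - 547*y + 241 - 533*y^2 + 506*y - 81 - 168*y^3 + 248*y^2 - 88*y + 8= -168*y^3 - 285*y^2 - 129*y - 12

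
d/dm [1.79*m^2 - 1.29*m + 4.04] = 3.58*m - 1.29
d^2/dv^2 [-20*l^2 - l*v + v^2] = 2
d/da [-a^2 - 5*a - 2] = -2*a - 5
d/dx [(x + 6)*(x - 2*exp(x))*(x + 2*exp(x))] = 3*x^2 - 8*x*exp(2*x) + 12*x - 52*exp(2*x)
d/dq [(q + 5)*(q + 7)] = 2*q + 12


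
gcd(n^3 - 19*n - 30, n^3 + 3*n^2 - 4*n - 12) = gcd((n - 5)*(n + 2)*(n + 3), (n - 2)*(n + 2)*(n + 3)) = n^2 + 5*n + 6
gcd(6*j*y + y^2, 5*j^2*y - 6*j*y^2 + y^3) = y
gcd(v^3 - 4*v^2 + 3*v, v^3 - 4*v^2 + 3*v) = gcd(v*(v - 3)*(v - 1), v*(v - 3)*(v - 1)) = v^3 - 4*v^2 + 3*v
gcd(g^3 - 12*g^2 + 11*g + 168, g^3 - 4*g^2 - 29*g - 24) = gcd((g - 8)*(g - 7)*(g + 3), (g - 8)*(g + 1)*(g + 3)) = g^2 - 5*g - 24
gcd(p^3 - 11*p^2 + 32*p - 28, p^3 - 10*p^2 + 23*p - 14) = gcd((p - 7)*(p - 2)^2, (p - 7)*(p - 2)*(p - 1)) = p^2 - 9*p + 14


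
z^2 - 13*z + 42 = (z - 7)*(z - 6)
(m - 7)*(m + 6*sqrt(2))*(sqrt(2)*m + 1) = sqrt(2)*m^3 - 7*sqrt(2)*m^2 + 13*m^2 - 91*m + 6*sqrt(2)*m - 42*sqrt(2)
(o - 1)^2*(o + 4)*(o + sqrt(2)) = o^4 + sqrt(2)*o^3 + 2*o^3 - 7*o^2 + 2*sqrt(2)*o^2 - 7*sqrt(2)*o + 4*o + 4*sqrt(2)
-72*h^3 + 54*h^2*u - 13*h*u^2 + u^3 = (-6*h + u)*(-4*h + u)*(-3*h + u)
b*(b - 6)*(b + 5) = b^3 - b^2 - 30*b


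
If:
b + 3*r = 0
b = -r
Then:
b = 0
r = 0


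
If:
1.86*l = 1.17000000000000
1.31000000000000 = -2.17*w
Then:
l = 0.63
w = -0.60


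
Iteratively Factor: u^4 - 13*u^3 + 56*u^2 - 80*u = (u - 4)*(u^3 - 9*u^2 + 20*u) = u*(u - 4)*(u^2 - 9*u + 20) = u*(u - 4)^2*(u - 5)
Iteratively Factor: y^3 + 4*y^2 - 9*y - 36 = (y - 3)*(y^2 + 7*y + 12) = (y - 3)*(y + 4)*(y + 3)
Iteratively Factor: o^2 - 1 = (o + 1)*(o - 1)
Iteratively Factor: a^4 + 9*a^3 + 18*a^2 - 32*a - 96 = (a + 3)*(a^3 + 6*a^2 - 32) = (a + 3)*(a + 4)*(a^2 + 2*a - 8) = (a + 3)*(a + 4)^2*(a - 2)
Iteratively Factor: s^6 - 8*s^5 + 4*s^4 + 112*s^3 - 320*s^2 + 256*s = (s)*(s^5 - 8*s^4 + 4*s^3 + 112*s^2 - 320*s + 256) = s*(s - 2)*(s^4 - 6*s^3 - 8*s^2 + 96*s - 128) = s*(s - 2)*(s + 4)*(s^3 - 10*s^2 + 32*s - 32) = s*(s - 4)*(s - 2)*(s + 4)*(s^2 - 6*s + 8) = s*(s - 4)*(s - 2)^2*(s + 4)*(s - 4)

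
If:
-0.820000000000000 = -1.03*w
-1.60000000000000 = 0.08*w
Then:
No Solution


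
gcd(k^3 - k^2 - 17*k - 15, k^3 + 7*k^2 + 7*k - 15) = k + 3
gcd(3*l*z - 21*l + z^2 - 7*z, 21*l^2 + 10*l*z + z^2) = 3*l + z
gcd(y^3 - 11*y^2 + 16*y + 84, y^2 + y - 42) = y - 6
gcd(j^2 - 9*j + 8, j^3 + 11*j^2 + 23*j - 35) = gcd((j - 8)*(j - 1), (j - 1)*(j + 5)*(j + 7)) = j - 1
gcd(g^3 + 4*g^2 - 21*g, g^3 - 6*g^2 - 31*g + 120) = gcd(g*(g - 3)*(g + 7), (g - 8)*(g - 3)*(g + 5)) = g - 3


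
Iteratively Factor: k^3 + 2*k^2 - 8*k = (k)*(k^2 + 2*k - 8) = k*(k - 2)*(k + 4)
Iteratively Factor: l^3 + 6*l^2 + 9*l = (l)*(l^2 + 6*l + 9) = l*(l + 3)*(l + 3)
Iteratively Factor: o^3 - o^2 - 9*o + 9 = (o - 1)*(o^2 - 9) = (o - 3)*(o - 1)*(o + 3)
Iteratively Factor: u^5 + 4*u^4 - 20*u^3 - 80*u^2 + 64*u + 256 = (u + 4)*(u^4 - 20*u^2 + 64) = (u - 2)*(u + 4)*(u^3 + 2*u^2 - 16*u - 32) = (u - 2)*(u + 4)^2*(u^2 - 2*u - 8) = (u - 4)*(u - 2)*(u + 4)^2*(u + 2)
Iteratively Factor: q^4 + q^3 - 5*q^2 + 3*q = (q - 1)*(q^3 + 2*q^2 - 3*q) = (q - 1)*(q + 3)*(q^2 - q) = (q - 1)^2*(q + 3)*(q)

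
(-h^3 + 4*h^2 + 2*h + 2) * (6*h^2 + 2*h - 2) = -6*h^5 + 22*h^4 + 22*h^3 + 8*h^2 - 4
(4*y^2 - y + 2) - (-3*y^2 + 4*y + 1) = 7*y^2 - 5*y + 1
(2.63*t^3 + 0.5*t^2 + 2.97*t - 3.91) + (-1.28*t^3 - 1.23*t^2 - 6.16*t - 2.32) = 1.35*t^3 - 0.73*t^2 - 3.19*t - 6.23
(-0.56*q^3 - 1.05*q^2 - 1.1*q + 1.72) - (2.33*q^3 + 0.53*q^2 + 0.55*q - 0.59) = -2.89*q^3 - 1.58*q^2 - 1.65*q + 2.31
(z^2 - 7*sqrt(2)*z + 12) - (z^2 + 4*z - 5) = -7*sqrt(2)*z - 4*z + 17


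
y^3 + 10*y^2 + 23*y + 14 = (y + 1)*(y + 2)*(y + 7)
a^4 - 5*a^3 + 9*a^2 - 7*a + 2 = (a - 2)*(a - 1)^3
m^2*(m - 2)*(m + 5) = m^4 + 3*m^3 - 10*m^2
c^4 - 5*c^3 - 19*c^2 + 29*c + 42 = (c - 7)*(c - 2)*(c + 1)*(c + 3)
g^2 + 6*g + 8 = (g + 2)*(g + 4)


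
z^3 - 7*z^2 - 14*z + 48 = (z - 8)*(z - 2)*(z + 3)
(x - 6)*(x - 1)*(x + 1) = x^3 - 6*x^2 - x + 6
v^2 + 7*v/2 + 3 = (v + 3/2)*(v + 2)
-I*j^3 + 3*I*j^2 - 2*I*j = j*(j - 2)*(-I*j + I)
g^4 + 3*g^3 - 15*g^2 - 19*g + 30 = (g - 3)*(g - 1)*(g + 2)*(g + 5)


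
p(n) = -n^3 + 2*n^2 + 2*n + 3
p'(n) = -3*n^2 + 4*n + 2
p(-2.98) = 41.26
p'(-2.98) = -36.56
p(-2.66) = 30.65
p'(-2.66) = -29.87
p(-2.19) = 18.72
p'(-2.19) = -21.15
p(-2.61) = 29.18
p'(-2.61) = -28.88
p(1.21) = 6.58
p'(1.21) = 2.45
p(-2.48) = 25.59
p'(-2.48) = -26.37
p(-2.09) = 16.69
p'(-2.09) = -19.46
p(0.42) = 4.12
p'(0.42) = 3.15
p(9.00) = -546.00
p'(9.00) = -205.00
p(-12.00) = 1995.00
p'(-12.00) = -478.00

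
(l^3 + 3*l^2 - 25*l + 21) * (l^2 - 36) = l^5 + 3*l^4 - 61*l^3 - 87*l^2 + 900*l - 756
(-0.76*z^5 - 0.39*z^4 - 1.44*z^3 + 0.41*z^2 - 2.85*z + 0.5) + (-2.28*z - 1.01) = -0.76*z^5 - 0.39*z^4 - 1.44*z^3 + 0.41*z^2 - 5.13*z - 0.51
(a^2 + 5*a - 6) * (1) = a^2 + 5*a - 6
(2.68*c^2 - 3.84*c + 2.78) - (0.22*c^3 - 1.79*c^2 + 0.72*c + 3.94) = -0.22*c^3 + 4.47*c^2 - 4.56*c - 1.16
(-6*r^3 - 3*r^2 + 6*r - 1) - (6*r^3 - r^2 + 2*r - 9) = -12*r^3 - 2*r^2 + 4*r + 8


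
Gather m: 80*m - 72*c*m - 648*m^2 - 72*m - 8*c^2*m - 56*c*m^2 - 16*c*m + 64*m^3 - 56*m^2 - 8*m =64*m^3 + m^2*(-56*c - 704) + m*(-8*c^2 - 88*c)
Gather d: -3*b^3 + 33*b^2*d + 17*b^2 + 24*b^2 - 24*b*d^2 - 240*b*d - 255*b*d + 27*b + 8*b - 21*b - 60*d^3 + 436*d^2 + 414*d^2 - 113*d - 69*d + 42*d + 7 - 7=-3*b^3 + 41*b^2 + 14*b - 60*d^3 + d^2*(850 - 24*b) + d*(33*b^2 - 495*b - 140)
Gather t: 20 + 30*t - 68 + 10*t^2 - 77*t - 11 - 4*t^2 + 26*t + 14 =6*t^2 - 21*t - 45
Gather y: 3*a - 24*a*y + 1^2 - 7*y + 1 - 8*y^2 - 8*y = 3*a - 8*y^2 + y*(-24*a - 15) + 2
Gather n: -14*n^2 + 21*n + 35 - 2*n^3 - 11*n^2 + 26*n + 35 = -2*n^3 - 25*n^2 + 47*n + 70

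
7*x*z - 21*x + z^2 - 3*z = (7*x + z)*(z - 3)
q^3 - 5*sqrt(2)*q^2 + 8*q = q*(q - 4*sqrt(2))*(q - sqrt(2))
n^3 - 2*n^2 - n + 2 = (n - 2)*(n - 1)*(n + 1)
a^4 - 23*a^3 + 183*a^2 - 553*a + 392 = (a - 8)*(a - 7)^2*(a - 1)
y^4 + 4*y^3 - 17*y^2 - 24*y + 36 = (y - 3)*(y - 1)*(y + 2)*(y + 6)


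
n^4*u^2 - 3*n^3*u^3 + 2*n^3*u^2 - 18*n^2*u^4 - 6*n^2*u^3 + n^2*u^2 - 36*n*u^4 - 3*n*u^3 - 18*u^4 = (n - 6*u)*(n + 3*u)*(n*u + u)^2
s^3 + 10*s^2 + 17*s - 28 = (s - 1)*(s + 4)*(s + 7)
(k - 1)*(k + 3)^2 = k^3 + 5*k^2 + 3*k - 9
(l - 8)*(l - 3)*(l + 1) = l^3 - 10*l^2 + 13*l + 24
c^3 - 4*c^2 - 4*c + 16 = (c - 4)*(c - 2)*(c + 2)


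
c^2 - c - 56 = (c - 8)*(c + 7)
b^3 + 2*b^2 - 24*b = b*(b - 4)*(b + 6)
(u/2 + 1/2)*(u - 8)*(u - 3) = u^3/2 - 5*u^2 + 13*u/2 + 12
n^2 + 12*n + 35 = (n + 5)*(n + 7)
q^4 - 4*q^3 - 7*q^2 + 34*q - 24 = (q - 4)*(q - 2)*(q - 1)*(q + 3)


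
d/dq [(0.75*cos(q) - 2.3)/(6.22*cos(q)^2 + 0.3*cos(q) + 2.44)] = (4.665*cos(q)^2 - 28.612*cos(q) - 2.52)*sin(q)/(38.6884*cos(q)^4 + 3.732*cos(q)^3 + 30.4436*cos(q)^2 + 1.464*cos(q) + 5.9536)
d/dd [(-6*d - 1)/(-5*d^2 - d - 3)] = (30*d^2 + 6*d - (6*d + 1)*(10*d + 1) + 18)/(5*d^2 + d + 3)^2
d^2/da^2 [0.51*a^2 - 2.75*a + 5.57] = 1.02000000000000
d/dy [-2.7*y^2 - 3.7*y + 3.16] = -5.4*y - 3.7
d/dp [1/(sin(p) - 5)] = -cos(p)/(sin(p) - 5)^2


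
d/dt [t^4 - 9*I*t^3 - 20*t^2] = t*(4*t^2 - 27*I*t - 40)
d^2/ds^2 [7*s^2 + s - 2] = 14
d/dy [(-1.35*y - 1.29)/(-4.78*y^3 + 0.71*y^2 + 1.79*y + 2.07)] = (-12.906*y^3 - 17.5401*y^2 + 1.8318*y - 0.4854)/(22.8484*y^6 - 6.7876*y^5 - 16.6083*y^4 - 17.2474*y^3 + 6.1435*y^2 + 7.4106*y + 4.2849)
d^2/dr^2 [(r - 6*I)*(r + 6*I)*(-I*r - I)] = I*(-6*r - 2)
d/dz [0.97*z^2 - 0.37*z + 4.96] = 1.94*z - 0.37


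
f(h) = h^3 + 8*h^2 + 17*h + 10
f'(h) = 3*h^2 + 16*h + 17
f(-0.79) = 1.07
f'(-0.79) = 6.23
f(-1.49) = -0.88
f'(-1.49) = -0.18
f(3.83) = 248.64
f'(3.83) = 122.29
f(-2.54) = 2.05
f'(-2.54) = -4.29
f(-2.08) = 0.25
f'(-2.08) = -3.30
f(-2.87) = 3.47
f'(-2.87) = -4.21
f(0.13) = 12.35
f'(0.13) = 19.13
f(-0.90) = 0.45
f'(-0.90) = 5.03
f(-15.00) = -1820.00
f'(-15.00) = 452.00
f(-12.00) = -770.00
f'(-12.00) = 257.00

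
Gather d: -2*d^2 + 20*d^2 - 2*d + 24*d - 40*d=18*d^2 - 18*d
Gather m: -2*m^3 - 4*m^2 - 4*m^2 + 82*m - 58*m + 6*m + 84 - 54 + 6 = -2*m^3 - 8*m^2 + 30*m + 36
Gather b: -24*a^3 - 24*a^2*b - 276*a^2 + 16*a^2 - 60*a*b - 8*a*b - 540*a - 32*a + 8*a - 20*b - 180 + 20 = -24*a^3 - 260*a^2 - 564*a + b*(-24*a^2 - 68*a - 20) - 160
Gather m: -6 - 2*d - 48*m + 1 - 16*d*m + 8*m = -2*d + m*(-16*d - 40) - 5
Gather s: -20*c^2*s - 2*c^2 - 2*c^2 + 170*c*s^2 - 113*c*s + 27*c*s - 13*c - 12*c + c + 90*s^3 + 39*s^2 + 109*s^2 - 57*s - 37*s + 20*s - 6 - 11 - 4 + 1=-4*c^2 - 24*c + 90*s^3 + s^2*(170*c + 148) + s*(-20*c^2 - 86*c - 74) - 20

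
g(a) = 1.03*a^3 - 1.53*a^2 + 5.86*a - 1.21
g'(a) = 3.09*a^2 - 3.06*a + 5.86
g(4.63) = 95.35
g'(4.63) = 57.93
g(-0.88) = -8.25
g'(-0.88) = 10.95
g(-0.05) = -1.51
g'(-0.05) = 6.02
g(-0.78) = -7.20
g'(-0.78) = 10.13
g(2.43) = 18.77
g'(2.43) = 16.67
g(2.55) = 20.86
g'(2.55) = 18.15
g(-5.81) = -288.91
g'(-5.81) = 127.94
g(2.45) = 19.11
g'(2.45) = 16.91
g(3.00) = 30.41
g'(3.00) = 24.49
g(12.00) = 1628.63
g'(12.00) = 414.10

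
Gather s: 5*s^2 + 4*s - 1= 5*s^2 + 4*s - 1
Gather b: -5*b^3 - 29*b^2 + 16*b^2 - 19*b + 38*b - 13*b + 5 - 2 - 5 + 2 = -5*b^3 - 13*b^2 + 6*b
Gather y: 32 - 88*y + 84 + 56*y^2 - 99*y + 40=56*y^2 - 187*y + 156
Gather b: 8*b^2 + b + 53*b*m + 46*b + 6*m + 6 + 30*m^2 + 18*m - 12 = 8*b^2 + b*(53*m + 47) + 30*m^2 + 24*m - 6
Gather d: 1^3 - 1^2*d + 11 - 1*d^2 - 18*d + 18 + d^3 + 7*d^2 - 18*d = d^3 + 6*d^2 - 37*d + 30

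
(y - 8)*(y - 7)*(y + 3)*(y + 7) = y^4 - 5*y^3 - 73*y^2 + 245*y + 1176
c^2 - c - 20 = (c - 5)*(c + 4)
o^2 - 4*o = o*(o - 4)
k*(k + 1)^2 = k^3 + 2*k^2 + k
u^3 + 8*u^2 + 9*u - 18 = (u - 1)*(u + 3)*(u + 6)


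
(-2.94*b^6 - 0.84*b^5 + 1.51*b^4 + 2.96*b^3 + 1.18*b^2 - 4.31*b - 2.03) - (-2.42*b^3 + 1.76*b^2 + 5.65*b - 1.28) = -2.94*b^6 - 0.84*b^5 + 1.51*b^4 + 5.38*b^3 - 0.58*b^2 - 9.96*b - 0.75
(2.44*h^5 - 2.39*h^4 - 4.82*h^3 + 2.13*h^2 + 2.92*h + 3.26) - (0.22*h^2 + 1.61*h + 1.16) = 2.44*h^5 - 2.39*h^4 - 4.82*h^3 + 1.91*h^2 + 1.31*h + 2.1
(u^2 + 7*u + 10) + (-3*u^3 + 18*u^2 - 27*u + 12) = -3*u^3 + 19*u^2 - 20*u + 22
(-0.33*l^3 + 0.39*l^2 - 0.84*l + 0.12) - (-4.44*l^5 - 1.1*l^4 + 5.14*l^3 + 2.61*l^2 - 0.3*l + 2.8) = 4.44*l^5 + 1.1*l^4 - 5.47*l^3 - 2.22*l^2 - 0.54*l - 2.68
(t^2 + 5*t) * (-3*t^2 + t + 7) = -3*t^4 - 14*t^3 + 12*t^2 + 35*t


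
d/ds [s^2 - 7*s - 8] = 2*s - 7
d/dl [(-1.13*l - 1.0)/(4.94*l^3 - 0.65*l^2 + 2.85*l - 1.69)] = (11.1644*l^3 + 14.0855*l^2 - 1.3*l + 4.7597)/(24.4036*l^6 - 6.422*l^5 + 28.5805*l^4 - 20.4022*l^3 + 10.3195*l^2 - 9.633*l + 2.8561)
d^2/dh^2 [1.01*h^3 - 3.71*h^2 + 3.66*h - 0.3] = 6.06*h - 7.42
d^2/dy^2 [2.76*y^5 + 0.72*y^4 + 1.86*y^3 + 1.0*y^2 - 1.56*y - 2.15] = 55.2*y^3 + 8.64*y^2 + 11.16*y + 2.0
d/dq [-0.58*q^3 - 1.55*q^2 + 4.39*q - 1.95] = -1.74*q^2 - 3.1*q + 4.39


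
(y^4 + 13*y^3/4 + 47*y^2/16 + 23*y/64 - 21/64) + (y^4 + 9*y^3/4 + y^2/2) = 2*y^4 + 11*y^3/2 + 55*y^2/16 + 23*y/64 - 21/64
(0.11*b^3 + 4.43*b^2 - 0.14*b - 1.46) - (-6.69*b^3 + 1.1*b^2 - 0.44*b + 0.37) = 6.8*b^3 + 3.33*b^2 + 0.3*b - 1.83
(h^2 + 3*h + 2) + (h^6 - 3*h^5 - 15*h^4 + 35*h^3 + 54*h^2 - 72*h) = h^6 - 3*h^5 - 15*h^4 + 35*h^3 + 55*h^2 - 69*h + 2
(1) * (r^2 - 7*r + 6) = r^2 - 7*r + 6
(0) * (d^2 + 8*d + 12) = 0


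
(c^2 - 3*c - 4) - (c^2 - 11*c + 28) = 8*c - 32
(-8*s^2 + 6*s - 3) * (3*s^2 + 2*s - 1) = -24*s^4 + 2*s^3 + 11*s^2 - 12*s + 3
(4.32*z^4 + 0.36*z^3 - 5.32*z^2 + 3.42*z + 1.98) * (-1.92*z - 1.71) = -8.2944*z^5 - 8.0784*z^4 + 9.5988*z^3 + 2.5308*z^2 - 9.6498*z - 3.3858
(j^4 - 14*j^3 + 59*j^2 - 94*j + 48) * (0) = 0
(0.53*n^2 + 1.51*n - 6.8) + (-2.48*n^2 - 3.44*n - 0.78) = -1.95*n^2 - 1.93*n - 7.58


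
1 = 1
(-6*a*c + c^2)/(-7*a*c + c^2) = (6*a - c)/(7*a - c)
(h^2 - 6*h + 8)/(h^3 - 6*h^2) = (h^2 - 6*h + 8)/(h^2*(h - 6))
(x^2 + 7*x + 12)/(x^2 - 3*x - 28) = (x + 3)/(x - 7)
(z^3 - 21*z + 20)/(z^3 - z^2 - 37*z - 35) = (z^2 - 5*z + 4)/(z^2 - 6*z - 7)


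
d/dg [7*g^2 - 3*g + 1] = 14*g - 3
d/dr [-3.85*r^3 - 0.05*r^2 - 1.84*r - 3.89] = -11.55*r^2 - 0.1*r - 1.84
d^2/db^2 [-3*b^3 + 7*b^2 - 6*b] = 14 - 18*b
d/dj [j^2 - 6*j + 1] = 2*j - 6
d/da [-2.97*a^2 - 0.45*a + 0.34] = -5.94*a - 0.45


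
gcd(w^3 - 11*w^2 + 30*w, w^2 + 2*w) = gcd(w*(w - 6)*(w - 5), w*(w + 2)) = w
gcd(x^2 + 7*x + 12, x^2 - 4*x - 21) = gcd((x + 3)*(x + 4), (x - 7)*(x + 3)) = x + 3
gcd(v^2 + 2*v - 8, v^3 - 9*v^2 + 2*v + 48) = 1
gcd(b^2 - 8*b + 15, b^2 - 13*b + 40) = b - 5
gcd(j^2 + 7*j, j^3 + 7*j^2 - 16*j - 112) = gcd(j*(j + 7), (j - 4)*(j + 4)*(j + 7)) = j + 7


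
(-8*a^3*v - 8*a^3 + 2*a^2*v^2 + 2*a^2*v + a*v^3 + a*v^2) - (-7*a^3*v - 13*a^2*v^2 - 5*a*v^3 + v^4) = -a^3*v - 8*a^3 + 15*a^2*v^2 + 2*a^2*v + 6*a*v^3 + a*v^2 - v^4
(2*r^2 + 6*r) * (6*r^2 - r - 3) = 12*r^4 + 34*r^3 - 12*r^2 - 18*r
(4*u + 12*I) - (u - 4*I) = 3*u + 16*I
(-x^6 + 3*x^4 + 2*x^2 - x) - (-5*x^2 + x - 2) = -x^6 + 3*x^4 + 7*x^2 - 2*x + 2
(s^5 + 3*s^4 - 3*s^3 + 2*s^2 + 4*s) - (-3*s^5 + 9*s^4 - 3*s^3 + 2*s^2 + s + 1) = 4*s^5 - 6*s^4 + 3*s - 1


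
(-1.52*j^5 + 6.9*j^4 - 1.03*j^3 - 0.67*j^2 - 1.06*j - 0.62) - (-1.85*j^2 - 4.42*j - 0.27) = -1.52*j^5 + 6.9*j^4 - 1.03*j^3 + 1.18*j^2 + 3.36*j - 0.35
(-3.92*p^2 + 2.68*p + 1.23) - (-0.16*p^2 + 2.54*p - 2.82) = -3.76*p^2 + 0.14*p + 4.05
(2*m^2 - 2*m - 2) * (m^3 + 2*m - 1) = 2*m^5 - 2*m^4 + 2*m^3 - 6*m^2 - 2*m + 2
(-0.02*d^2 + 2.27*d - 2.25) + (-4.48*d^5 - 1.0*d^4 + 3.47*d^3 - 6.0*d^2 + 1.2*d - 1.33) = -4.48*d^5 - 1.0*d^4 + 3.47*d^3 - 6.02*d^2 + 3.47*d - 3.58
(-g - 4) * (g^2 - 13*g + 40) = -g^3 + 9*g^2 + 12*g - 160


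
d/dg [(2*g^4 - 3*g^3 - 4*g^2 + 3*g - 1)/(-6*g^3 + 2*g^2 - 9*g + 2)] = (-12*g^6 + 8*g^5 - 84*g^4 + 106*g^3 - 6*g^2 - 12*g - 3)/(36*g^6 - 24*g^5 + 112*g^4 - 60*g^3 + 89*g^2 - 36*g + 4)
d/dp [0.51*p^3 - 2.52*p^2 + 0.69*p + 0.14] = 1.53*p^2 - 5.04*p + 0.69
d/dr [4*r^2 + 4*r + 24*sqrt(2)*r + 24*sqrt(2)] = 8*r + 4 + 24*sqrt(2)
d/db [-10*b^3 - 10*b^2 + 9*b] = -30*b^2 - 20*b + 9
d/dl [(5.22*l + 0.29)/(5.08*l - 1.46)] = (13.277824 - 46.199552*l)/(5.08*l - 1.46)^3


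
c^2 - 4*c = c*(c - 4)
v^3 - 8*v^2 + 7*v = v*(v - 7)*(v - 1)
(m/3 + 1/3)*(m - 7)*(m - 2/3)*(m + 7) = m^4/3 + m^3/9 - 149*m^2/9 - 49*m/9 + 98/9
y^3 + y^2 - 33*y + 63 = (y - 3)^2*(y + 7)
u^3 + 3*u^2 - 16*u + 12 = (u - 2)*(u - 1)*(u + 6)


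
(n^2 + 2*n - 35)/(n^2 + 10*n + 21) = (n - 5)/(n + 3)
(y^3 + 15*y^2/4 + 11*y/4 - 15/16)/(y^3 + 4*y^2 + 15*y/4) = (y - 1/4)/y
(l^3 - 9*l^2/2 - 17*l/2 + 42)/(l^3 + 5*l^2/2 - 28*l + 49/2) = (l^2 - l - 12)/(l^2 + 6*l - 7)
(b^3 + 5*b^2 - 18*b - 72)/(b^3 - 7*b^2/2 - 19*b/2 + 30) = 2*(b + 6)/(2*b - 5)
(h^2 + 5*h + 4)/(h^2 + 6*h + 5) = (h + 4)/(h + 5)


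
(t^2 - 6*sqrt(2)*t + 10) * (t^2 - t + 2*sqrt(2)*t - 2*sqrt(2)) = t^4 - 4*sqrt(2)*t^3 - t^3 - 14*t^2 + 4*sqrt(2)*t^2 + 14*t + 20*sqrt(2)*t - 20*sqrt(2)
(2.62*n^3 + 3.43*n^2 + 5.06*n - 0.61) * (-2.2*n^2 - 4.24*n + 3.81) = -5.764*n^5 - 18.6548*n^4 - 15.693*n^3 - 7.0441*n^2 + 21.865*n - 2.3241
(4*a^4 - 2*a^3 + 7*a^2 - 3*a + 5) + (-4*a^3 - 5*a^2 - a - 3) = 4*a^4 - 6*a^3 + 2*a^2 - 4*a + 2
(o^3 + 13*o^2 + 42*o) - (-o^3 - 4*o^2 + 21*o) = 2*o^3 + 17*o^2 + 21*o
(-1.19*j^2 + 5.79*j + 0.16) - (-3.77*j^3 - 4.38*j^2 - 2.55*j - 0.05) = 3.77*j^3 + 3.19*j^2 + 8.34*j + 0.21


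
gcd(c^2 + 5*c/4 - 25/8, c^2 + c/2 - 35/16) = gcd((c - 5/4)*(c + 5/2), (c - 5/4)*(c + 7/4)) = c - 5/4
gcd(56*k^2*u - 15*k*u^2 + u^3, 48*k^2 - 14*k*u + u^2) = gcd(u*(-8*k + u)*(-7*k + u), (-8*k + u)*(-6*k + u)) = -8*k + u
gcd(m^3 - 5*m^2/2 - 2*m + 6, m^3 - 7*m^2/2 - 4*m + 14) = m - 2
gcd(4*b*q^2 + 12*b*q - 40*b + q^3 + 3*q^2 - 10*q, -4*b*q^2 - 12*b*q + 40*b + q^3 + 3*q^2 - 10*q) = q^2 + 3*q - 10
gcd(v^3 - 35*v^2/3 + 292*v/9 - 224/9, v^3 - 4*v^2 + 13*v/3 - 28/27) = v^2 - 11*v/3 + 28/9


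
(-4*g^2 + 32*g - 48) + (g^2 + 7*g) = -3*g^2 + 39*g - 48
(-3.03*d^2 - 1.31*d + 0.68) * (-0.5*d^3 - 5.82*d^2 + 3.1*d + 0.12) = 1.515*d^5 + 18.2896*d^4 - 2.1088*d^3 - 8.3822*d^2 + 1.9508*d + 0.0816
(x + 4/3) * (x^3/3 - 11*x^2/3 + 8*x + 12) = x^4/3 - 29*x^3/9 + 28*x^2/9 + 68*x/3 + 16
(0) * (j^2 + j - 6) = 0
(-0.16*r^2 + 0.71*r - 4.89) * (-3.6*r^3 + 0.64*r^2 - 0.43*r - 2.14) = 0.576*r^5 - 2.6584*r^4 + 18.1272*r^3 - 3.0925*r^2 + 0.5833*r + 10.4646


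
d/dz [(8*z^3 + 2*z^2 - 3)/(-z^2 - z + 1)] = (-8*z^4 - 16*z^3 + 22*z^2 - 2*z - 3)/(z^4 + 2*z^3 - z^2 - 2*z + 1)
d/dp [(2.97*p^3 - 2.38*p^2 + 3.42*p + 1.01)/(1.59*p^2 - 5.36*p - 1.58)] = (4.7223*p^4 - 31.8384*p^3 - 6.7588*p^2 + 4.309*p + 0.0100000000000007)/(2.5281*p^4 - 17.0448*p^3 + 23.7052*p^2 + 16.9376*p + 2.4964)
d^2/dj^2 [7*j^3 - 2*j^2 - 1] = 42*j - 4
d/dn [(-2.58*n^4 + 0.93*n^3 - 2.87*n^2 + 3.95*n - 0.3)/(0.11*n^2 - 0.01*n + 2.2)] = (-0.5676*n^5 + 0.1797*n^4 - 22.7226*n^3 + 5.7322*n^2 - 12.562*n + 8.687)/(0.0121*n^4 - 0.0022*n^3 + 0.4841*n^2 - 0.044*n + 4.84)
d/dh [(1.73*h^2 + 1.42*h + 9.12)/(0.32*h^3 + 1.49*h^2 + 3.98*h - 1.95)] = (-0.5536*h^4 - 0.9088*h^3 - 3.9856*h^2 - 33.9246*h - 39.0666)/(0.1024*h^6 + 0.9536*h^5 + 4.7673*h^4 + 10.6124*h^3 + 10.0294*h^2 - 15.522*h + 3.8025)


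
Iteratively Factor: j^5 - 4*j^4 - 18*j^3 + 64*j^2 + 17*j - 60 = (j - 1)*(j^4 - 3*j^3 - 21*j^2 + 43*j + 60) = (j - 3)*(j - 1)*(j^3 - 21*j - 20) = (j - 5)*(j - 3)*(j - 1)*(j^2 + 5*j + 4) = (j - 5)*(j - 3)*(j - 1)*(j + 1)*(j + 4)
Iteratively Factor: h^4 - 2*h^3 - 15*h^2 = (h + 3)*(h^3 - 5*h^2) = h*(h + 3)*(h^2 - 5*h) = h^2*(h + 3)*(h - 5)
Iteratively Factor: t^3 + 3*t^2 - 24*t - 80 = (t - 5)*(t^2 + 8*t + 16) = (t - 5)*(t + 4)*(t + 4)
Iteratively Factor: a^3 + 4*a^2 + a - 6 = (a + 3)*(a^2 + a - 2) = (a - 1)*(a + 3)*(a + 2)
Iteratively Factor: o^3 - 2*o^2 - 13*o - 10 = (o - 5)*(o^2 + 3*o + 2) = (o - 5)*(o + 2)*(o + 1)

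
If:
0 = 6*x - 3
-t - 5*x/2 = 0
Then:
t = -5/4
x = 1/2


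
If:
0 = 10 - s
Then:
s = 10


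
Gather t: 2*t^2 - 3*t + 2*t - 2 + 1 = 2*t^2 - t - 1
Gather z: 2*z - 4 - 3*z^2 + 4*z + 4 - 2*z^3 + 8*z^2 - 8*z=-2*z^3 + 5*z^2 - 2*z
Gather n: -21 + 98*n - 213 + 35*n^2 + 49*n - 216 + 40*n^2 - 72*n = 75*n^2 + 75*n - 450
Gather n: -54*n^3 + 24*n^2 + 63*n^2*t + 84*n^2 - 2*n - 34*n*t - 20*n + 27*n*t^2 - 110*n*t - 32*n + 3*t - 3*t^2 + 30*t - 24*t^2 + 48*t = -54*n^3 + n^2*(63*t + 108) + n*(27*t^2 - 144*t - 54) - 27*t^2 + 81*t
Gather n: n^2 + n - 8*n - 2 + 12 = n^2 - 7*n + 10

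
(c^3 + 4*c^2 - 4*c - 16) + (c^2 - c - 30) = c^3 + 5*c^2 - 5*c - 46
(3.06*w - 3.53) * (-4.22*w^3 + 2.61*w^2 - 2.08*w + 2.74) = -12.9132*w^4 + 22.8832*w^3 - 15.5781*w^2 + 15.7268*w - 9.6722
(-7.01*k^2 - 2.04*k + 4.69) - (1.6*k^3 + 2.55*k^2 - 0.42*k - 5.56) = -1.6*k^3 - 9.56*k^2 - 1.62*k + 10.25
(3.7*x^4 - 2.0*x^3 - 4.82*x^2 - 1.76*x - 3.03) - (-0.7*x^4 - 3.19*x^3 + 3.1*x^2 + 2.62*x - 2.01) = 4.4*x^4 + 1.19*x^3 - 7.92*x^2 - 4.38*x - 1.02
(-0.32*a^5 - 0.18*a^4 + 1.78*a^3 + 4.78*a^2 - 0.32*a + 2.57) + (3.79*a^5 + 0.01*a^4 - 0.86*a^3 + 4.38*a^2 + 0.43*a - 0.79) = 3.47*a^5 - 0.17*a^4 + 0.92*a^3 + 9.16*a^2 + 0.11*a + 1.78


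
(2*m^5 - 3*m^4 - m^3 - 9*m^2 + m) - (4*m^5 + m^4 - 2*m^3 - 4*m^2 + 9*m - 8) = -2*m^5 - 4*m^4 + m^3 - 5*m^2 - 8*m + 8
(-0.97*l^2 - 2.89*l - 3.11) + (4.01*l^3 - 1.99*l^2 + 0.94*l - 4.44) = 4.01*l^3 - 2.96*l^2 - 1.95*l - 7.55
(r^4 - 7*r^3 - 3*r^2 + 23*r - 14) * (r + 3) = r^5 - 4*r^4 - 24*r^3 + 14*r^2 + 55*r - 42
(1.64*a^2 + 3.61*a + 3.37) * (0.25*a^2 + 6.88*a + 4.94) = 0.41*a^4 + 12.1857*a^3 + 33.7809*a^2 + 41.019*a + 16.6478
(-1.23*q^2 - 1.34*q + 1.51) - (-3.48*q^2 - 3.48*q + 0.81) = 2.25*q^2 + 2.14*q + 0.7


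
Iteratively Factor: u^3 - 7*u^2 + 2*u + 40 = (u + 2)*(u^2 - 9*u + 20) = (u - 5)*(u + 2)*(u - 4)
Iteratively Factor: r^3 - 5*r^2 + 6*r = (r - 2)*(r^2 - 3*r) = r*(r - 2)*(r - 3)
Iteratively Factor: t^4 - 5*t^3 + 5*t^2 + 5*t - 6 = (t - 3)*(t^3 - 2*t^2 - t + 2) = (t - 3)*(t - 2)*(t^2 - 1) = (t - 3)*(t - 2)*(t - 1)*(t + 1)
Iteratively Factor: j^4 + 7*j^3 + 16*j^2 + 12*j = (j + 3)*(j^3 + 4*j^2 + 4*j) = (j + 2)*(j + 3)*(j^2 + 2*j) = (j + 2)^2*(j + 3)*(j)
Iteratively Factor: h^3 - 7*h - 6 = (h - 3)*(h^2 + 3*h + 2) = (h - 3)*(h + 2)*(h + 1)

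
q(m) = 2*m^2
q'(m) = 4*m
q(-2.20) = 9.68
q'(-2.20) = -8.80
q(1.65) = 5.44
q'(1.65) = 6.60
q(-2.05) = 8.40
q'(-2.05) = -8.20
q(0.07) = 0.01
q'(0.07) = 0.28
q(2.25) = 10.12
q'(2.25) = 9.00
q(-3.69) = 27.23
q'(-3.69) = -14.76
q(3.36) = 22.58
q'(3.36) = 13.44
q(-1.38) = 3.81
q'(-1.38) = -5.52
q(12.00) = 288.00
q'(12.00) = 48.00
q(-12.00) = 288.00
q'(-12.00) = -48.00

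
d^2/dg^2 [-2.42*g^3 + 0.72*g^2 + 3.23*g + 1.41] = 1.44 - 14.52*g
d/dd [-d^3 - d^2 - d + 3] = -3*d^2 - 2*d - 1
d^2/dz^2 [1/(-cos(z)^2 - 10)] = 2*(2*sin(z)^4 + 19*sin(z)^2 - 11)/(cos(z)^2 + 10)^3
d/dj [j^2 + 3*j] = 2*j + 3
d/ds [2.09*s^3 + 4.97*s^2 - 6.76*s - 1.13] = 6.27*s^2 + 9.94*s - 6.76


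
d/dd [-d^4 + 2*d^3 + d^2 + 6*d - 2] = -4*d^3 + 6*d^2 + 2*d + 6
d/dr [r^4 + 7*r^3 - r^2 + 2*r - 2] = 4*r^3 + 21*r^2 - 2*r + 2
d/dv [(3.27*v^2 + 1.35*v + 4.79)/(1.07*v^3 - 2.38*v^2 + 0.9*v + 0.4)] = (-3.4989*v^4 - 2.889*v^3 - 9.2199*v^2 + 25.4164*v - 3.771)/(1.1449*v^6 - 5.0932*v^5 + 7.5904*v^4 - 3.428*v^3 - 1.094*v^2 + 0.72*v + 0.16)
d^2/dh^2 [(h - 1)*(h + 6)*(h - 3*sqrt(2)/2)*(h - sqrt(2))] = 12*h^2 - 15*sqrt(2)*h + 30*h - 25*sqrt(2) - 6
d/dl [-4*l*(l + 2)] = -8*l - 8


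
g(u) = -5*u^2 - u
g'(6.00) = -61.00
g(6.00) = -186.00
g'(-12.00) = 119.00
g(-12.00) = -708.00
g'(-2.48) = 23.80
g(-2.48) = -28.27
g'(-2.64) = 25.40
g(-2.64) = -32.21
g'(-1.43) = 13.30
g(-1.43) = -8.79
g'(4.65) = -47.50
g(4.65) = -112.76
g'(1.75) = -18.50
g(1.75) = -17.06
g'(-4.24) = 41.40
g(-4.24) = -85.65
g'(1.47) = -15.70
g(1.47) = -12.27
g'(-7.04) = 69.40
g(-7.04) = -240.77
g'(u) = -10*u - 1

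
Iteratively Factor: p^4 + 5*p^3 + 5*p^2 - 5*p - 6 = (p - 1)*(p^3 + 6*p^2 + 11*p + 6) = (p - 1)*(p + 3)*(p^2 + 3*p + 2) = (p - 1)*(p + 2)*(p + 3)*(p + 1)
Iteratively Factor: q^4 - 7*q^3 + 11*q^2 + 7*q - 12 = (q - 3)*(q^3 - 4*q^2 - q + 4) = (q - 3)*(q + 1)*(q^2 - 5*q + 4) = (q - 3)*(q - 1)*(q + 1)*(q - 4)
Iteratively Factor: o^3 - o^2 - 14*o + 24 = (o - 2)*(o^2 + o - 12) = (o - 3)*(o - 2)*(o + 4)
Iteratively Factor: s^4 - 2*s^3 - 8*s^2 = (s)*(s^3 - 2*s^2 - 8*s) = s*(s + 2)*(s^2 - 4*s) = s*(s - 4)*(s + 2)*(s)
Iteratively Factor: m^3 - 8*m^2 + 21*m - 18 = (m - 2)*(m^2 - 6*m + 9) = (m - 3)*(m - 2)*(m - 3)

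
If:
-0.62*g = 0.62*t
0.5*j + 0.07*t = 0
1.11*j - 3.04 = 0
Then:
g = 19.56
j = 2.74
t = -19.56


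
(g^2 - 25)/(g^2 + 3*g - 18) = (g^2 - 25)/(g^2 + 3*g - 18)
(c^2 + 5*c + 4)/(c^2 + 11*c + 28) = (c + 1)/(c + 7)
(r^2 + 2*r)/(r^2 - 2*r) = (r + 2)/(r - 2)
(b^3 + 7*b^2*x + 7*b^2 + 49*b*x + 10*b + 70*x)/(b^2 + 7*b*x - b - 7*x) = (b^2 + 7*b + 10)/(b - 1)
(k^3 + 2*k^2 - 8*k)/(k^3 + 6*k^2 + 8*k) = (k - 2)/(k + 2)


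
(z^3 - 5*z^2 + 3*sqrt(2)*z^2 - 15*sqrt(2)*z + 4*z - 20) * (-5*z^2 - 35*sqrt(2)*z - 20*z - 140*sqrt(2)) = -5*z^5 - 50*sqrt(2)*z^4 + 5*z^4 - 130*z^3 + 50*sqrt(2)*z^3 + 230*z^2 + 860*sqrt(2)*z^2 + 140*sqrt(2)*z + 4600*z + 2800*sqrt(2)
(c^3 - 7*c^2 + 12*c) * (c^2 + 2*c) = c^5 - 5*c^4 - 2*c^3 + 24*c^2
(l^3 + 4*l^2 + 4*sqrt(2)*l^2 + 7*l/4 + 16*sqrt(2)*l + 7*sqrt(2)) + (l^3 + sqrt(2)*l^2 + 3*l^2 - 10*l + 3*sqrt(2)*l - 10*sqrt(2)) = 2*l^3 + 7*l^2 + 5*sqrt(2)*l^2 - 33*l/4 + 19*sqrt(2)*l - 3*sqrt(2)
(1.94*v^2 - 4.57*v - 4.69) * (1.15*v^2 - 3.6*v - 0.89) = 2.231*v^4 - 12.2395*v^3 + 9.3319*v^2 + 20.9513*v + 4.1741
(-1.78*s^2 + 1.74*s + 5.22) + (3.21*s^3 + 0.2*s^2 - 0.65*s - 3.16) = 3.21*s^3 - 1.58*s^2 + 1.09*s + 2.06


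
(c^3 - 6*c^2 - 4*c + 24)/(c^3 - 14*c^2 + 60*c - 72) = (c + 2)/(c - 6)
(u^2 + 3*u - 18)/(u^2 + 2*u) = (u^2 + 3*u - 18)/(u*(u + 2))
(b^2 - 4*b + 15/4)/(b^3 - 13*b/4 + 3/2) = (2*b - 5)/(2*b^2 + 3*b - 2)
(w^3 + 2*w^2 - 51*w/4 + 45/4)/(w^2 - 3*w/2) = w + 7/2 - 15/(2*w)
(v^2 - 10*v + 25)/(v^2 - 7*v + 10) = (v - 5)/(v - 2)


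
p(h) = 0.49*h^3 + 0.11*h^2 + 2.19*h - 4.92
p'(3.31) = 19.02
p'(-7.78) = 89.46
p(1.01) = -2.09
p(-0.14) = -5.23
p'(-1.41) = 4.80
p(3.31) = 21.30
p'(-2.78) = 12.94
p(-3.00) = -23.73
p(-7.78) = -246.05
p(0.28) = -4.29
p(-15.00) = -1666.77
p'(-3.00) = 14.76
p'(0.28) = 2.37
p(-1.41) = -9.16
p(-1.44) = -9.31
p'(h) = 1.47*h^2 + 0.22*h + 2.19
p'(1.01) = 3.91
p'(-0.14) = 2.19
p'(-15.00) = 329.64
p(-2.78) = -20.69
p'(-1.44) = 4.92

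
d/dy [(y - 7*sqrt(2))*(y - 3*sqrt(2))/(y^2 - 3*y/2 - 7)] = 2*(-3*y^2 + 20*sqrt(2)*y^2 - 196*y + 126 + 140*sqrt(2))/(4*y^4 - 12*y^3 - 47*y^2 + 84*y + 196)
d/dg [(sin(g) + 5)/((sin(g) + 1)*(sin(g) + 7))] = (-10*sin(g) + cos(g)^2 - 34)*cos(g)/((sin(g) + 1)^2*(sin(g) + 7)^2)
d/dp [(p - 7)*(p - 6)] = 2*p - 13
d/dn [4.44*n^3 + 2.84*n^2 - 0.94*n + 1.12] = 13.32*n^2 + 5.68*n - 0.94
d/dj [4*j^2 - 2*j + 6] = 8*j - 2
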